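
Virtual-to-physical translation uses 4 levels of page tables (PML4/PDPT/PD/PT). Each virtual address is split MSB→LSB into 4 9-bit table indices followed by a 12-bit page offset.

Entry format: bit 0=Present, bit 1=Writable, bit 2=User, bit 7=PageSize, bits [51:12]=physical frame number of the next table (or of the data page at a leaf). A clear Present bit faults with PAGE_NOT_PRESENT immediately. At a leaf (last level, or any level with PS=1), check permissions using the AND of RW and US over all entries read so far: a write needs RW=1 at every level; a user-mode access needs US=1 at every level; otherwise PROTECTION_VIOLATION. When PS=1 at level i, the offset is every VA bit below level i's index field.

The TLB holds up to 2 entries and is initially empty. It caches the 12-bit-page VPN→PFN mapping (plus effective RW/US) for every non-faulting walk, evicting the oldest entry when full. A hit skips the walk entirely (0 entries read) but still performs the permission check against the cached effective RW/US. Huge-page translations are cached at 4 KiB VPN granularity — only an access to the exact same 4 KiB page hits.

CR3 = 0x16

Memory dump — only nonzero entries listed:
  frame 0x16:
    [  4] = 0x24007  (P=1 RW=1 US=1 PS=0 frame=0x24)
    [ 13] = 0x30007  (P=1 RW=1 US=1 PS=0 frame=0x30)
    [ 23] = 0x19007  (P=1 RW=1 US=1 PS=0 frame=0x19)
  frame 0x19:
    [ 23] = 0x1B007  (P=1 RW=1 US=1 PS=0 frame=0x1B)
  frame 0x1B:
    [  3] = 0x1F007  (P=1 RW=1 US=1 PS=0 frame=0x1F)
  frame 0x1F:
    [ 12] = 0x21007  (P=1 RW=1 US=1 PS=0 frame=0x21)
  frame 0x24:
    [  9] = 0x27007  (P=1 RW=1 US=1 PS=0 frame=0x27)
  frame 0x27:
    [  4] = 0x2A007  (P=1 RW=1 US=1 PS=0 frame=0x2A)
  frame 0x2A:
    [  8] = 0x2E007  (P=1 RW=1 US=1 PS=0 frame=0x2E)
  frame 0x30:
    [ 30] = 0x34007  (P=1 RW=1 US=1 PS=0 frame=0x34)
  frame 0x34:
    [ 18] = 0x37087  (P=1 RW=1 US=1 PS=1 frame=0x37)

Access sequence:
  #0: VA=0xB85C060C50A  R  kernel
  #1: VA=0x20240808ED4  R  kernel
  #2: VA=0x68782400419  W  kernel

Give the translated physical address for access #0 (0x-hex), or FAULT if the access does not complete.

Per-access translation:
#0 VA=0xB85C060C50A (r,kernel):
  L0: frame=0x16 idx=23 entry=0x19007 [P=1 RW=1 US=1 PS=0]
  L1: frame=0x19 idx=23 entry=0x1B007 [P=1 RW=1 US=1 PS=0]
  L2: frame=0x1B idx=3 entry=0x1F007 [P=1 RW=1 US=1 PS=0]
  L3: frame=0x1F idx=12 entry=0x21007 [P=1 RW=1 US=1 PS=0]
  ✓ 0x2150A  — 4 lookups
#1 VA=0x20240808ED4 (r,kernel):
  L0: frame=0x16 idx=4 entry=0x24007 [P=1 RW=1 US=1 PS=0]
  L1: frame=0x24 idx=9 entry=0x27007 [P=1 RW=1 US=1 PS=0]
  L2: frame=0x27 idx=4 entry=0x2A007 [P=1 RW=1 US=1 PS=0]
  L3: frame=0x2A idx=8 entry=0x2E007 [P=1 RW=1 US=1 PS=0]
  ✓ 0x2EED4  — 4 lookups
#2 VA=0x68782400419 (w,kernel):
  L0: frame=0x16 idx=13 entry=0x30007 [P=1 RW=1 US=1 PS=0]
  L1: frame=0x30 idx=30 entry=0x34007 [P=1 RW=1 US=1 PS=0]
  L2: frame=0x34 idx=18 entry=0x37087 [P=1 RW=1 US=1 PS=1]
  ✓ 0x37419 (huge @L2)  — 3 lookups

Access #0 PA: 0x2150A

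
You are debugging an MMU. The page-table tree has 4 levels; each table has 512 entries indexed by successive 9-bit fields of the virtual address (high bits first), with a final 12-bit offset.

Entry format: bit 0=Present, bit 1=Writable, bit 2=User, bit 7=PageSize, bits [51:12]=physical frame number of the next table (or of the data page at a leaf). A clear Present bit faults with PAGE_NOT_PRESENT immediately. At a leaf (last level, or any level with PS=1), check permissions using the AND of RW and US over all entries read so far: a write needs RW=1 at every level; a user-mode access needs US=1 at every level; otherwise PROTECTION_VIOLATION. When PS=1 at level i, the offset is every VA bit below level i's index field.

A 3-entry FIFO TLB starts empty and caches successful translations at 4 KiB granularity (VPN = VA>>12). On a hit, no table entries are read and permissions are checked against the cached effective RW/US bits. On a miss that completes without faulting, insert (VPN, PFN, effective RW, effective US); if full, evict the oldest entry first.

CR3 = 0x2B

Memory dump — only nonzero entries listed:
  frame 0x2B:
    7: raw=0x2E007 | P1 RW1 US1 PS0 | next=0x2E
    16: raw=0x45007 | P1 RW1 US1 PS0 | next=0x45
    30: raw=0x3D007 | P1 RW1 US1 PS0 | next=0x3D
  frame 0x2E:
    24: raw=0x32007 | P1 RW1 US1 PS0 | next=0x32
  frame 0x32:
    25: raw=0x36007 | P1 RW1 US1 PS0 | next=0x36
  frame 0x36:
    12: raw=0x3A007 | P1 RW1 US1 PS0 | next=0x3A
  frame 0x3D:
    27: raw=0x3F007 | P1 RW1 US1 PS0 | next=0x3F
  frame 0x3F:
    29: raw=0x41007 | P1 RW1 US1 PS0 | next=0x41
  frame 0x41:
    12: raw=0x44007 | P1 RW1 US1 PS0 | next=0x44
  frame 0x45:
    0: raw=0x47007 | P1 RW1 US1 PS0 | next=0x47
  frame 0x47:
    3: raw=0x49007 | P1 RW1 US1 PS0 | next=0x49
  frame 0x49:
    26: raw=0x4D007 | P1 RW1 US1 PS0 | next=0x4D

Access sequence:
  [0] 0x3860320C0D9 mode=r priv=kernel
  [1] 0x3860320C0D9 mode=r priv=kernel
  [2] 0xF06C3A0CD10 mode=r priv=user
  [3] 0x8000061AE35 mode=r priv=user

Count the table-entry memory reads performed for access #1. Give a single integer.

Walk each access:
#0 VA=0x3860320C0D9 (r,kernel):
  L0: frame=0x2B idx=7 entry=0x2E007 [P=1 RW=1 US=1 PS=0]
  L1: frame=0x2E idx=24 entry=0x32007 [P=1 RW=1 US=1 PS=0]
  L2: frame=0x32 idx=25 entry=0x36007 [P=1 RW=1 US=1 PS=0]
  L3: frame=0x36 idx=12 entry=0x3A007 [P=1 RW=1 US=1 PS=0]
  → PA=0x3A0D9  (4 entries read)
#1 VA=0x3860320C0D9 (r,kernel):
  TLB hit vpn=0x3860320C → PA=0x3A0D9
#2 VA=0xF06C3A0CD10 (r,user):
  L0: frame=0x2B idx=30 entry=0x3D007 [P=1 RW=1 US=1 PS=0]
  L1: frame=0x3D idx=27 entry=0x3F007 [P=1 RW=1 US=1 PS=0]
  L2: frame=0x3F idx=29 entry=0x41007 [P=1 RW=1 US=1 PS=0]
  L3: frame=0x41 idx=12 entry=0x44007 [P=1 RW=1 US=1 PS=0]
  → PA=0x44D10  (4 entries read)
#3 VA=0x8000061AE35 (r,user):
  L0: frame=0x2B idx=16 entry=0x45007 [P=1 RW=1 US=1 PS=0]
  L1: frame=0x45 idx=0 entry=0x47007 [P=1 RW=1 US=1 PS=0]
  L2: frame=0x47 idx=3 entry=0x49007 [P=1 RW=1 US=1 PS=0]
  L3: frame=0x49 idx=26 entry=0x4D007 [P=1 RW=1 US=1 PS=0]
  → PA=0x4DE35  (4 entries read)

Entries read for #1: 0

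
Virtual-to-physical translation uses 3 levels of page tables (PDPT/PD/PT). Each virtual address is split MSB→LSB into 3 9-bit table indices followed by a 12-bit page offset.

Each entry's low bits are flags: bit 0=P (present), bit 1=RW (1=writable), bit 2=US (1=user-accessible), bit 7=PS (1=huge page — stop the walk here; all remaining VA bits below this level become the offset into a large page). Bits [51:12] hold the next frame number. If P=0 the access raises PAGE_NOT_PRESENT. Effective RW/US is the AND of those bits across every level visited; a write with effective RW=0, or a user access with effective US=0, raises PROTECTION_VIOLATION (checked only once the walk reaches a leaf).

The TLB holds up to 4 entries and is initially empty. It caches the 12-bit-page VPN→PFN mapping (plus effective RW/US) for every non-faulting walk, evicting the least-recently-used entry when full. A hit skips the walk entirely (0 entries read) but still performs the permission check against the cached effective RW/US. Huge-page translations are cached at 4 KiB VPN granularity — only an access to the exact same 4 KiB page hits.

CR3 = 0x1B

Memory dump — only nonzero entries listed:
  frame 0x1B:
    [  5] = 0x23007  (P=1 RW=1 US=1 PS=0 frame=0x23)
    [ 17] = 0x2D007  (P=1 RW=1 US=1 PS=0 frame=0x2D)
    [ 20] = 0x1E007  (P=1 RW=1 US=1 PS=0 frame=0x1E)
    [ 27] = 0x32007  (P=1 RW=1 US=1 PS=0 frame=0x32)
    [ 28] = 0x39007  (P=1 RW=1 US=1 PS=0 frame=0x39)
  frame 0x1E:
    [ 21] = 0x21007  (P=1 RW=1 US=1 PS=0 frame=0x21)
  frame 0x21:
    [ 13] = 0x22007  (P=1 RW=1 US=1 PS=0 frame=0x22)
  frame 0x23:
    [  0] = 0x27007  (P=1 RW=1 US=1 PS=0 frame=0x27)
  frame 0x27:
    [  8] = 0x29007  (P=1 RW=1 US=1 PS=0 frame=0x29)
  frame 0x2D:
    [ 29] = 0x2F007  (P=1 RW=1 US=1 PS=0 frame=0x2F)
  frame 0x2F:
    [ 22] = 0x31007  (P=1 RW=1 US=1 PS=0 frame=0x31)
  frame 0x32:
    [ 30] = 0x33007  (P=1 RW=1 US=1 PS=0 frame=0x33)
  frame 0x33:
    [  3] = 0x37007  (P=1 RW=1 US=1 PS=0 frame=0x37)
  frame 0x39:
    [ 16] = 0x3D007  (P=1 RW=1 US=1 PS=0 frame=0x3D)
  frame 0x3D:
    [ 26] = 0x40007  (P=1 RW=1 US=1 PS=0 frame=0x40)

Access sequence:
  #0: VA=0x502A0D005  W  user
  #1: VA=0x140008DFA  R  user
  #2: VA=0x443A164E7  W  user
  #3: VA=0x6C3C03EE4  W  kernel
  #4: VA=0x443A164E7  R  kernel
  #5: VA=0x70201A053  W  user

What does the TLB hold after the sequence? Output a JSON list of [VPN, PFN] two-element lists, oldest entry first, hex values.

Trace:
#0 VA=0x502A0D005 (w,user):
  [0] read 0x1B idx=20: raw=0x1E007 flags P=1 W=1 U=1 S=0
  [1] read 0x1E idx=21: raw=0x21007 flags P=1 W=1 U=1 S=0
  [2] read 0x21 idx=13: raw=0x22007 flags P=1 W=1 U=1 S=0
  ✓ 0x22005  — 3 lookups
#1 VA=0x140008DFA (r,user):
  [0] read 0x1B idx=5: raw=0x23007 flags P=1 W=1 U=1 S=0
  [1] read 0x23 idx=0: raw=0x27007 flags P=1 W=1 U=1 S=0
  [2] read 0x27 idx=8: raw=0x29007 flags P=1 W=1 U=1 S=0
  ✓ 0x29DFA  — 3 lookups
#2 VA=0x443A164E7 (w,user):
  [0] read 0x1B idx=17: raw=0x2D007 flags P=1 W=1 U=1 S=0
  [1] read 0x2D idx=29: raw=0x2F007 flags P=1 W=1 U=1 S=0
  [2] read 0x2F idx=22: raw=0x31007 flags P=1 W=1 U=1 S=0
  ✓ 0x314E7  — 3 lookups
#3 VA=0x6C3C03EE4 (w,kernel):
  [0] read 0x1B idx=27: raw=0x32007 flags P=1 W=1 U=1 S=0
  [1] read 0x32 idx=30: raw=0x33007 flags P=1 W=1 U=1 S=0
  [2] read 0x33 idx=3: raw=0x37007 flags P=1 W=1 U=1 S=0
  ✓ 0x37EE4  — 3 lookups
#4 VA=0x443A164E7 (r,kernel):
  TLB hit vpn=0x443A16 → PA=0x314E7
#5 VA=0x70201A053 (w,user):
  [0] read 0x1B idx=28: raw=0x39007 flags P=1 W=1 U=1 S=0
  [1] read 0x39 idx=16: raw=0x3D007 flags P=1 W=1 U=1 S=0
  [2] read 0x3D idx=26: raw=0x40007 flags P=1 W=1 U=1 S=0
  ✓ 0x40053  — 3 lookups

TLB: [["0x140008", "0x29"], ["0x6C3C03", "0x37"], ["0x443A16", "0x31"], ["0x70201A", "0x40"]]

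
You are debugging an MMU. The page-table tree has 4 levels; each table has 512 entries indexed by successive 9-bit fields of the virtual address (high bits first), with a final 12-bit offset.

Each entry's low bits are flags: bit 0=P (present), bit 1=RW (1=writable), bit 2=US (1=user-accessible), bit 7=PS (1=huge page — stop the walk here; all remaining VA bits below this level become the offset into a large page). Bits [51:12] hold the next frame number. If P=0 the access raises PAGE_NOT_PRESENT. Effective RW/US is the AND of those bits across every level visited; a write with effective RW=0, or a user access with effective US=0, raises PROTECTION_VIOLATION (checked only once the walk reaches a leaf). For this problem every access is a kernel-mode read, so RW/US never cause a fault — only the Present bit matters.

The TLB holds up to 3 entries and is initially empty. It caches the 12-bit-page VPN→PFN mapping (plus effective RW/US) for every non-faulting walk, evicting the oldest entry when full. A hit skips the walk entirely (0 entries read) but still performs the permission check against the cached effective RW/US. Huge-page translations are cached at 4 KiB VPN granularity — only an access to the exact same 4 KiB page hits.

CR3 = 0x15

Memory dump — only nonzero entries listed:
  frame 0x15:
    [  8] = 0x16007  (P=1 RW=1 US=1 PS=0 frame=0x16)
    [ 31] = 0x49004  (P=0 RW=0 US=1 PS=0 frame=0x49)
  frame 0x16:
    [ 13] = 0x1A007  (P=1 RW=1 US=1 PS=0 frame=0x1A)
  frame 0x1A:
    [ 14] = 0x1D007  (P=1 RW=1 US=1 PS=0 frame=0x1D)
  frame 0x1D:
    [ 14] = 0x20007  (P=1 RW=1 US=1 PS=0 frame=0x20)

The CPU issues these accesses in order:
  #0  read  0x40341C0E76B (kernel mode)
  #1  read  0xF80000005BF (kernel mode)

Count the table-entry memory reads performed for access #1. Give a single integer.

Trace:
#0 VA=0x40341C0E76B (r,kernel):
  lvl0: tbl 0x15, slot 8 ⇒ 0x16007 (P1/RW1/US1/PS0)
  lvl1: tbl 0x16, slot 13 ⇒ 0x1A007 (P1/RW1/US1/PS0)
  lvl2: tbl 0x1A, slot 14 ⇒ 0x1D007 (P1/RW1/US1/PS0)
  lvl3: tbl 0x1D, slot 14 ⇒ 0x20007 (P1/RW1/US1/PS0)
  ⇒ phys 0x2076B  [4 reads]
#1 VA=0xF80000005BF (r,kernel):
  lvl0: tbl 0x15, slot 31 ⇒ 0x49004 (P0/RW0/US1/PS0)
  → PAGE_NOT_PRESENT  (1 entries read)

Entries read for #1: 1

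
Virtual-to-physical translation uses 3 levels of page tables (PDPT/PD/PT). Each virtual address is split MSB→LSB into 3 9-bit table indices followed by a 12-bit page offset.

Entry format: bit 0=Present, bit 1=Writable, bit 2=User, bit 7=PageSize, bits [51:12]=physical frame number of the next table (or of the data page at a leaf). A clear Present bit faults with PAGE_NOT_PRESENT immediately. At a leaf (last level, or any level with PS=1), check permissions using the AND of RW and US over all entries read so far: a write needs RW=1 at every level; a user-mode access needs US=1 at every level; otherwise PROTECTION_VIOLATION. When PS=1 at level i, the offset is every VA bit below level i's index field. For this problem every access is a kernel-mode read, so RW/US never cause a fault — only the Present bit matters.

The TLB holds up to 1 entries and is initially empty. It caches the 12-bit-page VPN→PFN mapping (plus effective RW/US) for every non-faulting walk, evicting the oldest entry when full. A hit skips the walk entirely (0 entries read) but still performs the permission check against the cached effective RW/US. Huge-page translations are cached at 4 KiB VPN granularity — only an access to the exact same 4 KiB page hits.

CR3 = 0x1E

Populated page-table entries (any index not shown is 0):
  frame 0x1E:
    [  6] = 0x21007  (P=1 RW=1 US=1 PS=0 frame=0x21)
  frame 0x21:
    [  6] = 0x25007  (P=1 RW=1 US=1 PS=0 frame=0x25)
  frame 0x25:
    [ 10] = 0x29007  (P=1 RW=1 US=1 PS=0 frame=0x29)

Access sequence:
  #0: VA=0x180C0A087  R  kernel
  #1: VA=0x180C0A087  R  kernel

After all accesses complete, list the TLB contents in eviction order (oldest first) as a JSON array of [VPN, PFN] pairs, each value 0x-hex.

Trace:
#0 VA=0x180C0A087 (r,kernel):
  L0 @0x1E[6] → 0x21007  P=1,RW=1,US=1,PS=0
  L1 @0x21[6] → 0x25007  P=1,RW=1,US=1,PS=0
  L2 @0x25[10] → 0x29007  P=1,RW=1,US=1,PS=0
  ✓ 0x29087  — 3 lookups
#1 VA=0x180C0A087 (r,kernel):
  TLB hit vpn=0x180C0A → PA=0x29087

TLB: [["0x180C0A", "0x29"]]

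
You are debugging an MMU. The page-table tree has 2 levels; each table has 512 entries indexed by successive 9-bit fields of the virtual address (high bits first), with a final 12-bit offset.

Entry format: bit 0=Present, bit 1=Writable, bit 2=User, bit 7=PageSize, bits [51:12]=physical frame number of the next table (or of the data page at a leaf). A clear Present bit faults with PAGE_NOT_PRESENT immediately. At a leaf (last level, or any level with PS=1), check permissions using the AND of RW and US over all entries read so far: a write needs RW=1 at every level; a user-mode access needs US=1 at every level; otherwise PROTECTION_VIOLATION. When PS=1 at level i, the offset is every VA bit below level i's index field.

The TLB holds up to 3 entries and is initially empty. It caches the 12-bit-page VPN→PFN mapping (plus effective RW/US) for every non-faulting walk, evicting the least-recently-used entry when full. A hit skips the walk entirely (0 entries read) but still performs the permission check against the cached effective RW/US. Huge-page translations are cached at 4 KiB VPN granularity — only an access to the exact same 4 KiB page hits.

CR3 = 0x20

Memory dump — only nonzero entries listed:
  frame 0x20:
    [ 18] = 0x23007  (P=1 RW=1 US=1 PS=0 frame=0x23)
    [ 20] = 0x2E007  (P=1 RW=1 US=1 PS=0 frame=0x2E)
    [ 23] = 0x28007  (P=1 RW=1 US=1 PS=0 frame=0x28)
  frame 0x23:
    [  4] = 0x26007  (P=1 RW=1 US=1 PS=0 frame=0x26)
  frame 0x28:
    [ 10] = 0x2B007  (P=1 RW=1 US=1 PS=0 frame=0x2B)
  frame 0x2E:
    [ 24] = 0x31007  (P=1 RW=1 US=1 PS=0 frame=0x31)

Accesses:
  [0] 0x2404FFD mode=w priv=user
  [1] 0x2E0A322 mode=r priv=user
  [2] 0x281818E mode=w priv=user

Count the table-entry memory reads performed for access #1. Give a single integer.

Per-access translation:
#0 VA=0x2404FFD (w,user):
  L0 @0x20[18] → 0x23007  P=1,RW=1,US=1,PS=0
  L1 @0x23[4] → 0x26007  P=1,RW=1,US=1,PS=0
  → PA=0x26FFD  (2 entries read)
#1 VA=0x2E0A322 (r,user):
  L0 @0x20[23] → 0x28007  P=1,RW=1,US=1,PS=0
  L1 @0x28[10] → 0x2B007  P=1,RW=1,US=1,PS=0
  → PA=0x2B322  (2 entries read)
#2 VA=0x281818E (w,user):
  L0 @0x20[20] → 0x2E007  P=1,RW=1,US=1,PS=0
  L1 @0x2E[24] → 0x31007  P=1,RW=1,US=1,PS=0
  → PA=0x3118E  (2 entries read)

Entries read for #1: 2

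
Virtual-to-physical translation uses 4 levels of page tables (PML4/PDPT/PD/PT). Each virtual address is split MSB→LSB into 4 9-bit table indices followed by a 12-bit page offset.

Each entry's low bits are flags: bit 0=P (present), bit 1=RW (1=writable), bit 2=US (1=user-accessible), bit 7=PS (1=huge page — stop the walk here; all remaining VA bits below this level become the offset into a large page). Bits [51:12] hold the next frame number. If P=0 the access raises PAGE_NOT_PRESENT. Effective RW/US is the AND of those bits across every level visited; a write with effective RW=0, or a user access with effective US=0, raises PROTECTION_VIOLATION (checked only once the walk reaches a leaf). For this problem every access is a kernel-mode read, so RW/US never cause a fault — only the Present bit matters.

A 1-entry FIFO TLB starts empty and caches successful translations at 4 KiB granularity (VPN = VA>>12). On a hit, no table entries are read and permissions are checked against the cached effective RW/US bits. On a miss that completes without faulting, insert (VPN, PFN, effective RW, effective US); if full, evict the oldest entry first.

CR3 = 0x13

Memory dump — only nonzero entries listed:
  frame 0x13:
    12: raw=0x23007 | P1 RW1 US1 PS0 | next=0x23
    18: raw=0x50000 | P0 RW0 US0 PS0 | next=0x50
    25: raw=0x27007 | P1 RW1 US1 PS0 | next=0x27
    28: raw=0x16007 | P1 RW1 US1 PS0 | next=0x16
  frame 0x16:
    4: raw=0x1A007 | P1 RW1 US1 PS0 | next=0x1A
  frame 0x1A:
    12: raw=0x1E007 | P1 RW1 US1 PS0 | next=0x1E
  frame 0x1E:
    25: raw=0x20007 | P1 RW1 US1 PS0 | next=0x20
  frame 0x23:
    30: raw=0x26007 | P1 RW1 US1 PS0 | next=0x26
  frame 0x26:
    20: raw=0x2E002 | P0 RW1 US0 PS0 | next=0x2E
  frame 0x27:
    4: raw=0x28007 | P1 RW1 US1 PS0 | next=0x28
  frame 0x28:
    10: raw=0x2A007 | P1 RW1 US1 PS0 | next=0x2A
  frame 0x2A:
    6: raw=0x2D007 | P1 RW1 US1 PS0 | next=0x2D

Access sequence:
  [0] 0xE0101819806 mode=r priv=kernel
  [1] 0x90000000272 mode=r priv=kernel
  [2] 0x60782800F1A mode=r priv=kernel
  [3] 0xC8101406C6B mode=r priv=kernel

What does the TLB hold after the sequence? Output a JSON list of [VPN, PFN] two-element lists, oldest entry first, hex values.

Trace:
#0 VA=0xE0101819806 (r,kernel):
  lvl0: tbl 0x13, slot 28 ⇒ 0x16007 (P1/RW1/US1/PS0)
  lvl1: tbl 0x16, slot 4 ⇒ 0x1A007 (P1/RW1/US1/PS0)
  lvl2: tbl 0x1A, slot 12 ⇒ 0x1E007 (P1/RW1/US1/PS0)
  lvl3: tbl 0x1E, slot 25 ⇒ 0x20007 (P1/RW1/US1/PS0)
  ⇒ phys 0x20806  [4 reads]
#1 VA=0x90000000272 (r,kernel):
  lvl0: tbl 0x13, slot 18 ⇒ 0x50000 (P0/RW0/US0/PS0)
  ⇒ fault: PAGE_NOT_PRESENT  — 1 lookups
#2 VA=0x60782800F1A (r,kernel):
  lvl0: tbl 0x13, slot 12 ⇒ 0x23007 (P1/RW1/US1/PS0)
  lvl1: tbl 0x23, slot 30 ⇒ 0x26007 (P1/RW1/US1/PS0)
  lvl2: tbl 0x26, slot 20 ⇒ 0x2E002 (P0/RW1/US0/PS0)
  ⇒ fault: PAGE_NOT_PRESENT  — 3 lookups
#3 VA=0xC8101406C6B (r,kernel):
  lvl0: tbl 0x13, slot 25 ⇒ 0x27007 (P1/RW1/US1/PS0)
  lvl1: tbl 0x27, slot 4 ⇒ 0x28007 (P1/RW1/US1/PS0)
  lvl2: tbl 0x28, slot 10 ⇒ 0x2A007 (P1/RW1/US1/PS0)
  lvl3: tbl 0x2A, slot 6 ⇒ 0x2D007 (P1/RW1/US1/PS0)
  ⇒ phys 0x2DC6B  [4 reads]

TLB: [["0xC8101406", "0x2D"]]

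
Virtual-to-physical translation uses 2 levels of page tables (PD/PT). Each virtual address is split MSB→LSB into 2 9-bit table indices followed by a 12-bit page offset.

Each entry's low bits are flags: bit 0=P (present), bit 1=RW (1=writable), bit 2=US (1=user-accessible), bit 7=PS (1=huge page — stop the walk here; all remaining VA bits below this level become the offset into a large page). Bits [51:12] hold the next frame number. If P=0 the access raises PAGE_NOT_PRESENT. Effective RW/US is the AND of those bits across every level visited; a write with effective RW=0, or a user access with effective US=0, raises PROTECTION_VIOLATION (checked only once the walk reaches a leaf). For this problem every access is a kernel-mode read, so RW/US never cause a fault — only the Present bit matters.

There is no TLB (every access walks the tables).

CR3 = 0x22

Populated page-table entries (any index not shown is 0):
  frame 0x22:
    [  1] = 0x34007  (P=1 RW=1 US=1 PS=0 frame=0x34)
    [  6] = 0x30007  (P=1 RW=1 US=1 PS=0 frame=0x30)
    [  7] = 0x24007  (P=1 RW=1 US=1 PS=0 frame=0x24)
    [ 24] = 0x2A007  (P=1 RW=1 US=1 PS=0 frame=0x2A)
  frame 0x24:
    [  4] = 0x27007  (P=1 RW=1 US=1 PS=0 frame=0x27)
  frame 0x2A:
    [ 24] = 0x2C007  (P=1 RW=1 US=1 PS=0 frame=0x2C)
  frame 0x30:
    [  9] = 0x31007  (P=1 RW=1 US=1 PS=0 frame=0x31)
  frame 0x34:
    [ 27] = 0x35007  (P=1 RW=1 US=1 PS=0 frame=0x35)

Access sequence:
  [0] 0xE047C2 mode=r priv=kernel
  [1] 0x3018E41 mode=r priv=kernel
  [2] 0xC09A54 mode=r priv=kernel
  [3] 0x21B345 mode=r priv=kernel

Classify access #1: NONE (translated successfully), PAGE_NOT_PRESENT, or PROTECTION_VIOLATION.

Walk each access:
#0 VA=0xE047C2 (r,kernel):
  L0: frame=0x22 idx=7 entry=0x24007 [P=1 RW=1 US=1 PS=0]
  L1: frame=0x24 idx=4 entry=0x27007 [P=1 RW=1 US=1 PS=0]
  → PA=0x277C2  (2 entries read)
#1 VA=0x3018E41 (r,kernel):
  L0: frame=0x22 idx=24 entry=0x2A007 [P=1 RW=1 US=1 PS=0]
  L1: frame=0x2A idx=24 entry=0x2C007 [P=1 RW=1 US=1 PS=0]
  → PA=0x2CE41  (2 entries read)
#2 VA=0xC09A54 (r,kernel):
  L0: frame=0x22 idx=6 entry=0x30007 [P=1 RW=1 US=1 PS=0]
  L1: frame=0x30 idx=9 entry=0x31007 [P=1 RW=1 US=1 PS=0]
  → PA=0x31A54  (2 entries read)
#3 VA=0x21B345 (r,kernel):
  L0: frame=0x22 idx=1 entry=0x34007 [P=1 RW=1 US=1 PS=0]
  L1: frame=0x34 idx=27 entry=0x35007 [P=1 RW=1 US=1 PS=0]
  → PA=0x35345  (2 entries read)

Access #1 fault: NONE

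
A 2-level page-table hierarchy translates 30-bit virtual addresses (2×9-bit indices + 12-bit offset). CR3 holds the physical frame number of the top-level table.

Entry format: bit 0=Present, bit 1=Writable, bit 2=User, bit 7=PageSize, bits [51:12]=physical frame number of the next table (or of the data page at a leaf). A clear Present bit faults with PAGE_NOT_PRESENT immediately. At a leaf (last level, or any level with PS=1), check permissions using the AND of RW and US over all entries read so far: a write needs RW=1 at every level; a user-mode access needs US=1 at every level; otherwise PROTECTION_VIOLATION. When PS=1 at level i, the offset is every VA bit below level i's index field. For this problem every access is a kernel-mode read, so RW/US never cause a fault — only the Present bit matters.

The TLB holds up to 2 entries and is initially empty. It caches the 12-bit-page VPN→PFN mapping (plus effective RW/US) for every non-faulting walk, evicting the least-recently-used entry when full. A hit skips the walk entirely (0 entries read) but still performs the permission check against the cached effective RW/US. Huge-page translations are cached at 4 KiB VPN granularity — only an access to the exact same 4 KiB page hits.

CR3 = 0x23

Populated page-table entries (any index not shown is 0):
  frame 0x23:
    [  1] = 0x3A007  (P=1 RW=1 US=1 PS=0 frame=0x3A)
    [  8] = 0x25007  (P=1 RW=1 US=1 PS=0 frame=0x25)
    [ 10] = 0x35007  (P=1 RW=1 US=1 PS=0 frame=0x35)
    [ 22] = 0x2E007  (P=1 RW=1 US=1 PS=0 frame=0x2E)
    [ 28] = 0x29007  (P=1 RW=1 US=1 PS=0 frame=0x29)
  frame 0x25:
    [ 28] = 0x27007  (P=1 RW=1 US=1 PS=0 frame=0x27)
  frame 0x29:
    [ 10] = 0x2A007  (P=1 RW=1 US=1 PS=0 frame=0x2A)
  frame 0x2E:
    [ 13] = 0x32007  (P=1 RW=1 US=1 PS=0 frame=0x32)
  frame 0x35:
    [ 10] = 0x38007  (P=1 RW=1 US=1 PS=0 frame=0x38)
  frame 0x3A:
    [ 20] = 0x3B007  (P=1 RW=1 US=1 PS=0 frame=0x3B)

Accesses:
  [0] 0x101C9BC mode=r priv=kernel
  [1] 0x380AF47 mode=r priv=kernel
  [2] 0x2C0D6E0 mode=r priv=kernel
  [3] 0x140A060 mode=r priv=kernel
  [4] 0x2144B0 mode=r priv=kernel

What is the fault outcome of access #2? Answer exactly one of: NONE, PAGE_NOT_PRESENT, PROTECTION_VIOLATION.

Per-access translation:
#0 VA=0x101C9BC (r,kernel):
  L0 @0x23[8] → 0x25007  P=1,RW=1,US=1,PS=0
  L1 @0x25[28] → 0x27007  P=1,RW=1,US=1,PS=0
  ✓ 0x279BC  — 2 lookups
#1 VA=0x380AF47 (r,kernel):
  L0 @0x23[28] → 0x29007  P=1,RW=1,US=1,PS=0
  L1 @0x29[10] → 0x2A007  P=1,RW=1,US=1,PS=0
  ✓ 0x2AF47  — 2 lookups
#2 VA=0x2C0D6E0 (r,kernel):
  L0 @0x23[22] → 0x2E007  P=1,RW=1,US=1,PS=0
  L1 @0x2E[13] → 0x32007  P=1,RW=1,US=1,PS=0
  ✓ 0x326E0  — 2 lookups
#3 VA=0x140A060 (r,kernel):
  L0 @0x23[10] → 0x35007  P=1,RW=1,US=1,PS=0
  L1 @0x35[10] → 0x38007  P=1,RW=1,US=1,PS=0
  ✓ 0x38060  — 2 lookups
#4 VA=0x2144B0 (r,kernel):
  L0 @0x23[1] → 0x3A007  P=1,RW=1,US=1,PS=0
  L1 @0x3A[20] → 0x3B007  P=1,RW=1,US=1,PS=0
  ✓ 0x3B4B0  — 2 lookups

Access #2 fault: NONE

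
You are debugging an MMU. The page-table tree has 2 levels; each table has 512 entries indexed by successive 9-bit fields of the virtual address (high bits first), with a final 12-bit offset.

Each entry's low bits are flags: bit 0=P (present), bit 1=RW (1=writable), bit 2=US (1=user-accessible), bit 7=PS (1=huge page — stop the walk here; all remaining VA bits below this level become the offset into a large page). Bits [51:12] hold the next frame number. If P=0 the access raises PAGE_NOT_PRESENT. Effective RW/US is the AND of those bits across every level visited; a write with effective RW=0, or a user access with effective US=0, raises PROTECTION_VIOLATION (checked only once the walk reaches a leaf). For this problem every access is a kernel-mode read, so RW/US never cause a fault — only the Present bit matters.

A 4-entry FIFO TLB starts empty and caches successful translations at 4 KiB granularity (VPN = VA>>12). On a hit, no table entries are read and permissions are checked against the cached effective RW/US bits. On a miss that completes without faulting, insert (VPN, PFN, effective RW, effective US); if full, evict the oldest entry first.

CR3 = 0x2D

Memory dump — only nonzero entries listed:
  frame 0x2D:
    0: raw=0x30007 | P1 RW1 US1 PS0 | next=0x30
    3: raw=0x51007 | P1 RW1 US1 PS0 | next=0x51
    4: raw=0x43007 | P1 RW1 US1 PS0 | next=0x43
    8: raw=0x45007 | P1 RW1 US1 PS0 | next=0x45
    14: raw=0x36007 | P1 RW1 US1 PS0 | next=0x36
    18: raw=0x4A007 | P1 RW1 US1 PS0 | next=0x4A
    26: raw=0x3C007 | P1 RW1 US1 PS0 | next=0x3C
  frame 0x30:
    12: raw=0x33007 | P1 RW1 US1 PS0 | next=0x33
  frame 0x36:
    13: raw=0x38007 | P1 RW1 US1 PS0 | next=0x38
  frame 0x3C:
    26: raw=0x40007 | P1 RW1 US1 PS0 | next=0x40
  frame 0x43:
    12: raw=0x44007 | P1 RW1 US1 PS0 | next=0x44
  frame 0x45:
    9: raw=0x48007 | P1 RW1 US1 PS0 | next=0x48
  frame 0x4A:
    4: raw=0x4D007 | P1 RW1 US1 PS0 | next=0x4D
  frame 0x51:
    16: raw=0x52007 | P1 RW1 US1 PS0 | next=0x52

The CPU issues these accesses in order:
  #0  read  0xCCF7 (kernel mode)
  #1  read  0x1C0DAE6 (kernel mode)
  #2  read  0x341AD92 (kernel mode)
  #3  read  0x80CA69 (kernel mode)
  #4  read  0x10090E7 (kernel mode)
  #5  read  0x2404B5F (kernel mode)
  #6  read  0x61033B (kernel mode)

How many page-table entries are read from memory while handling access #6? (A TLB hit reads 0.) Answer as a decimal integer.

Per-access translation:
#0 VA=0xCCF7 (r,kernel):
  [0] read 0x2D idx=0: raw=0x30007 flags P=1 W=1 U=1 S=0
  [1] read 0x30 idx=12: raw=0x33007 flags P=1 W=1 U=1 S=0
  ✓ 0x33CF7  — 2 lookups
#1 VA=0x1C0DAE6 (r,kernel):
  [0] read 0x2D idx=14: raw=0x36007 flags P=1 W=1 U=1 S=0
  [1] read 0x36 idx=13: raw=0x38007 flags P=1 W=1 U=1 S=0
  ✓ 0x38AE6  — 2 lookups
#2 VA=0x341AD92 (r,kernel):
  [0] read 0x2D idx=26: raw=0x3C007 flags P=1 W=1 U=1 S=0
  [1] read 0x3C idx=26: raw=0x40007 flags P=1 W=1 U=1 S=0
  ✓ 0x40D92  — 2 lookups
#3 VA=0x80CA69 (r,kernel):
  [0] read 0x2D idx=4: raw=0x43007 flags P=1 W=1 U=1 S=0
  [1] read 0x43 idx=12: raw=0x44007 flags P=1 W=1 U=1 S=0
  ✓ 0x44A69  — 2 lookups
#4 VA=0x10090E7 (r,kernel):
  [0] read 0x2D idx=8: raw=0x45007 flags P=1 W=1 U=1 S=0
  [1] read 0x45 idx=9: raw=0x48007 flags P=1 W=1 U=1 S=0
  ✓ 0x480E7  — 2 lookups
#5 VA=0x2404B5F (r,kernel):
  [0] read 0x2D idx=18: raw=0x4A007 flags P=1 W=1 U=1 S=0
  [1] read 0x4A idx=4: raw=0x4D007 flags P=1 W=1 U=1 S=0
  ✓ 0x4DB5F  — 2 lookups
#6 VA=0x61033B (r,kernel):
  [0] read 0x2D idx=3: raw=0x51007 flags P=1 W=1 U=1 S=0
  [1] read 0x51 idx=16: raw=0x52007 flags P=1 W=1 U=1 S=0
  ✓ 0x5233B  — 2 lookups

Entries read for #6: 2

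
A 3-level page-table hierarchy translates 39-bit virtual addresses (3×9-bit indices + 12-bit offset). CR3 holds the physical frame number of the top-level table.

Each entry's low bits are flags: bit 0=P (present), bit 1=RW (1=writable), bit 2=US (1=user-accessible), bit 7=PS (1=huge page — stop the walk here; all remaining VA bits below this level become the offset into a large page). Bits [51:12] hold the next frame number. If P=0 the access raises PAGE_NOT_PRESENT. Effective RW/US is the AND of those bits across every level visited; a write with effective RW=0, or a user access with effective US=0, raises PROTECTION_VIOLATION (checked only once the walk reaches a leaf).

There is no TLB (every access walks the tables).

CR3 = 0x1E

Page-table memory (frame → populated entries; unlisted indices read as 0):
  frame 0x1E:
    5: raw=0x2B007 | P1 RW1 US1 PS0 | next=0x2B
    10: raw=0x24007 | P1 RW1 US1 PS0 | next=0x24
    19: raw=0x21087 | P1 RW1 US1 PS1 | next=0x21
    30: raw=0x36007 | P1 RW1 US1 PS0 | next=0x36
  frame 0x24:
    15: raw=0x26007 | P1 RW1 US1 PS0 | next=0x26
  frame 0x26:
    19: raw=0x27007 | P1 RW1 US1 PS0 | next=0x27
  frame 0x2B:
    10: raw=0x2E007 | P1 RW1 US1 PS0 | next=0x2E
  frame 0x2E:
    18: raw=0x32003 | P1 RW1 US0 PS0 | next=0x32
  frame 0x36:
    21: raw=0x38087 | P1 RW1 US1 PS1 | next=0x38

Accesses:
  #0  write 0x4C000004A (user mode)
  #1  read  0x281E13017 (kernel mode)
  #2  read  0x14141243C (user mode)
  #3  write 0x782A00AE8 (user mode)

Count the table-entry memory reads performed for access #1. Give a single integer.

Trace:
#0 VA=0x4C000004A (w,user):
  L0 @0x1E[19] → 0x21087  P=1,RW=1,US=1,PS=1
  → PA=0x2104A (huge @L0)  (1 entries read)
#1 VA=0x281E13017 (r,kernel):
  L0 @0x1E[10] → 0x24007  P=1,RW=1,US=1,PS=0
  L1 @0x24[15] → 0x26007  P=1,RW=1,US=1,PS=0
  L2 @0x26[19] → 0x27007  P=1,RW=1,US=1,PS=0
  → PA=0x27017  (3 entries read)
#2 VA=0x14141243C (r,user):
  L0 @0x1E[5] → 0x2B007  P=1,RW=1,US=1,PS=0
  L1 @0x2B[10] → 0x2E007  P=1,RW=1,US=1,PS=0
  L2 @0x2E[18] → 0x32003  P=1,RW=1,US=0,PS=0
  ⇒ fault: PROTECTION_VIOLATION  — 3 lookups
#3 VA=0x782A00AE8 (w,user):
  L0 @0x1E[30] → 0x36007  P=1,RW=1,US=1,PS=0
  L1 @0x36[21] → 0x38087  P=1,RW=1,US=1,PS=1
  → PA=0x38AE8 (huge @L1)  (2 entries read)

Entries read for #1: 3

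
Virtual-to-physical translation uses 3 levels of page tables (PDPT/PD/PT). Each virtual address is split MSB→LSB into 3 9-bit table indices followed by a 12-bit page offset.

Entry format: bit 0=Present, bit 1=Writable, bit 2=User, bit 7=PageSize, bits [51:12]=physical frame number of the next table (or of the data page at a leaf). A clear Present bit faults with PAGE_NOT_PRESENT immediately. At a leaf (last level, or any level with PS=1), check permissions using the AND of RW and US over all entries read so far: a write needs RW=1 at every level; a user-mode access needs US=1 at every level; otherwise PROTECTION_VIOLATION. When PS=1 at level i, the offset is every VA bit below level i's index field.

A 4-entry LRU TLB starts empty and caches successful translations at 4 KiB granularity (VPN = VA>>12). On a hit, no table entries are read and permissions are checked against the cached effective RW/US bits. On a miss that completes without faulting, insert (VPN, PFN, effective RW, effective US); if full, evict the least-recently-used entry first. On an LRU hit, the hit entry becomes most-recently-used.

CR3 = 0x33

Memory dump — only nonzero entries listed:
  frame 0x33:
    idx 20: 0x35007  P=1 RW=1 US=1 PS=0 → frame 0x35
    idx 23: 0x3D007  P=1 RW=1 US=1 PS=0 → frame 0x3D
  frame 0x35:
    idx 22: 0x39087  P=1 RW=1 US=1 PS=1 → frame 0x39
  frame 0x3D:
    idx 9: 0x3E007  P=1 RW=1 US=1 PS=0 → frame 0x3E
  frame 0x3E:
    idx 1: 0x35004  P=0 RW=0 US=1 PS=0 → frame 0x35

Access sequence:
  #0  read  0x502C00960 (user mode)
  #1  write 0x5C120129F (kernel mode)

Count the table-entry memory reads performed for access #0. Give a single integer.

Walk each access:
#0 VA=0x502C00960 (r,user):
  L0: frame=0x33 idx=20 entry=0x35007 [P=1 RW=1 US=1 PS=0]
  L1: frame=0x35 idx=22 entry=0x39087 [P=1 RW=1 US=1 PS=1]
  ⇒ phys 0x39960 (huge @L1)  [2 reads]
#1 VA=0x5C120129F (w,kernel):
  L0: frame=0x33 idx=23 entry=0x3D007 [P=1 RW=1 US=1 PS=0]
  L1: frame=0x3D idx=9 entry=0x3E007 [P=1 RW=1 US=1 PS=0]
  L2: frame=0x3E idx=1 entry=0x35004 [P=0 RW=0 US=1 PS=0]
  → PAGE_NOT_PRESENT  (3 entries read)

Entries read for #0: 2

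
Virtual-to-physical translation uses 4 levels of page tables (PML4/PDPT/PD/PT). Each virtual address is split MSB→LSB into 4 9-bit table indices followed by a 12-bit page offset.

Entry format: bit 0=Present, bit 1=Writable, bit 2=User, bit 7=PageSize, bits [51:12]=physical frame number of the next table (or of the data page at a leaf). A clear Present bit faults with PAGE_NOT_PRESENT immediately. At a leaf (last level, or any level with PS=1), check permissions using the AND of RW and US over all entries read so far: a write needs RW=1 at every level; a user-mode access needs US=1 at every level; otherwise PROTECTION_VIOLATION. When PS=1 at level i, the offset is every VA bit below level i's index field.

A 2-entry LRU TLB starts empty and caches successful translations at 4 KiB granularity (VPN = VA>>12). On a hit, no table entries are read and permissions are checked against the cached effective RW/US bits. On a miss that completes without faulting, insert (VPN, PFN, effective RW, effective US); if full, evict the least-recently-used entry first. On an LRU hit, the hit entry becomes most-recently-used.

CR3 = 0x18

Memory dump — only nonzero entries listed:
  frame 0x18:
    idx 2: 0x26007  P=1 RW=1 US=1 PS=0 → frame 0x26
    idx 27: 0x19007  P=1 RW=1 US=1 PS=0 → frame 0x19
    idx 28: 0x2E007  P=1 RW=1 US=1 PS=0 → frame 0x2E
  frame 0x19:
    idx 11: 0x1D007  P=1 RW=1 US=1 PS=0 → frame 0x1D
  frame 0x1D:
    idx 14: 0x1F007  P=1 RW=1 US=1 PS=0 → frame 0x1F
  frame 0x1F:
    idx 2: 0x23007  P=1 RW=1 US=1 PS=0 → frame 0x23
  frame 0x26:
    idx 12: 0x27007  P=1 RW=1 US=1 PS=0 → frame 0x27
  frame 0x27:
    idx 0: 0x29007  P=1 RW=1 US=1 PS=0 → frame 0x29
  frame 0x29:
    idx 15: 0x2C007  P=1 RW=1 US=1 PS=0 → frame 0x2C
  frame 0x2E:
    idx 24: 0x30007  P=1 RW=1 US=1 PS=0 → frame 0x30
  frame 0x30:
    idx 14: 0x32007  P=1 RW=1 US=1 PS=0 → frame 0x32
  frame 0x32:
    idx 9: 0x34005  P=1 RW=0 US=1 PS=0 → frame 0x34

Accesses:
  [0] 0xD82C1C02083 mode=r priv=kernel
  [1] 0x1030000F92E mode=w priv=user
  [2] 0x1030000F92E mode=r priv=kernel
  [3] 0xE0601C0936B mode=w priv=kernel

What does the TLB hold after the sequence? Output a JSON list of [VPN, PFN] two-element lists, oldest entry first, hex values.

Per-access translation:
#0 VA=0xD82C1C02083 (r,kernel):
  L0 @0x18[27] → 0x19007  P=1,RW=1,US=1,PS=0
  L1 @0x19[11] → 0x1D007  P=1,RW=1,US=1,PS=0
  L2 @0x1D[14] → 0x1F007  P=1,RW=1,US=1,PS=0
  L3 @0x1F[2] → 0x23007  P=1,RW=1,US=1,PS=0
  → PA=0x23083  (4 entries read)
#1 VA=0x1030000F92E (w,user):
  L0 @0x18[2] → 0x26007  P=1,RW=1,US=1,PS=0
  L1 @0x26[12] → 0x27007  P=1,RW=1,US=1,PS=0
  L2 @0x27[0] → 0x29007  P=1,RW=1,US=1,PS=0
  L3 @0x29[15] → 0x2C007  P=1,RW=1,US=1,PS=0
  → PA=0x2C92E  (4 entries read)
#2 VA=0x1030000F92E (r,kernel):
  TLB hit vpn=0x1030000F → PA=0x2C92E
#3 VA=0xE0601C0936B (w,kernel):
  L0 @0x18[28] → 0x2E007  P=1,RW=1,US=1,PS=0
  L1 @0x2E[24] → 0x30007  P=1,RW=1,US=1,PS=0
  L2 @0x30[14] → 0x32007  P=1,RW=1,US=1,PS=0
  L3 @0x32[9] → 0x34005  P=1,RW=0,US=1,PS=0
  → PROTECTION_VIOLATION  (4 entries read)

TLB: [["0xD82C1C02", "0x23"], ["0x1030000F", "0x2C"]]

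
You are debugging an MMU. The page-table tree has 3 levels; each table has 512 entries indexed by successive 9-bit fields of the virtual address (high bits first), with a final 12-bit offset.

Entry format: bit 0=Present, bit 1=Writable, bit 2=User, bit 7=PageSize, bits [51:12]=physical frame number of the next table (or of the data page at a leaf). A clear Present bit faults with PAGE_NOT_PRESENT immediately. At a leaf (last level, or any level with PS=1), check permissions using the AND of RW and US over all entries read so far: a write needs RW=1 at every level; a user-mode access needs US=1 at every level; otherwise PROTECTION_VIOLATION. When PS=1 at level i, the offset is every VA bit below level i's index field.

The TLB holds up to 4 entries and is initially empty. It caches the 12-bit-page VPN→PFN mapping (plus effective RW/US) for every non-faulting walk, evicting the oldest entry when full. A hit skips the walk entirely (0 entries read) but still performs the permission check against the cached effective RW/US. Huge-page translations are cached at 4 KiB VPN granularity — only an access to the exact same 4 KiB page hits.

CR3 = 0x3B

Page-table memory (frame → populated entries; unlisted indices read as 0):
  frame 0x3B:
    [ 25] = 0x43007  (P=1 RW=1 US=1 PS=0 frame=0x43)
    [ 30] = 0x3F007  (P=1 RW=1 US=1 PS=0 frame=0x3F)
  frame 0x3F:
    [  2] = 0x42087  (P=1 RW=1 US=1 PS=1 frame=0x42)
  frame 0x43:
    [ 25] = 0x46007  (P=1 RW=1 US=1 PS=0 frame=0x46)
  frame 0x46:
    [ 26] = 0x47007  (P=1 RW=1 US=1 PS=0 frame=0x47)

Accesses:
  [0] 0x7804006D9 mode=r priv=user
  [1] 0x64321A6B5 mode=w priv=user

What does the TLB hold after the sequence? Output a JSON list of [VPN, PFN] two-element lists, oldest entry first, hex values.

Per-access translation:
#0 VA=0x7804006D9 (r,user):
  L0 @0x3B[30] → 0x3F007  P=1,RW=1,US=1,PS=0
  L1 @0x3F[2] → 0x42087  P=1,RW=1,US=1,PS=1
  ✓ 0x426D9 (huge @L1)  — 2 lookups
#1 VA=0x64321A6B5 (w,user):
  L0 @0x3B[25] → 0x43007  P=1,RW=1,US=1,PS=0
  L1 @0x43[25] → 0x46007  P=1,RW=1,US=1,PS=0
  L2 @0x46[26] → 0x47007  P=1,RW=1,US=1,PS=0
  ✓ 0x476B5  — 3 lookups

TLB: [["0x780400", "0x42"], ["0x64321A", "0x47"]]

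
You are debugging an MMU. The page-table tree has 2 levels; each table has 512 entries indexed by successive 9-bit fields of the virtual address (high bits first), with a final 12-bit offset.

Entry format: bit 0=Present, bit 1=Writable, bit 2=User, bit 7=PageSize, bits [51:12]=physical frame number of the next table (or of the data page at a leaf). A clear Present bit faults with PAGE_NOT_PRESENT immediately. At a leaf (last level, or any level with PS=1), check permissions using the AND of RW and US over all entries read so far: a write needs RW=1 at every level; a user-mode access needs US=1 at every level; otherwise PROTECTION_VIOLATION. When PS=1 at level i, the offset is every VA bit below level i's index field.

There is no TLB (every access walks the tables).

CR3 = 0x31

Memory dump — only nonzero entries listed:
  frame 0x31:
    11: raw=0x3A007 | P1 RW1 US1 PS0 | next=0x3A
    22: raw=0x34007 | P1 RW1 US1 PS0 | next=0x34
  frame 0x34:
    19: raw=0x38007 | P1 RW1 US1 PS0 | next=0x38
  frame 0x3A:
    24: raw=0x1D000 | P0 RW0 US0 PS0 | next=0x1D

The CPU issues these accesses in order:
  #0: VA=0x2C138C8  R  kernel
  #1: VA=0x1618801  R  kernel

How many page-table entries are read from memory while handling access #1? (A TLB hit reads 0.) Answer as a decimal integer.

Walk each access:
#0 VA=0x2C138C8 (r,kernel):
  L0 @0x31[22] → 0x34007  P=1,RW=1,US=1,PS=0
  L1 @0x34[19] → 0x38007  P=1,RW=1,US=1,PS=0
  ⇒ phys 0x388C8  [2 reads]
#1 VA=0x1618801 (r,kernel):
  L0 @0x31[11] → 0x3A007  P=1,RW=1,US=1,PS=0
  L1 @0x3A[24] → 0x1D000  P=0,RW=0,US=0,PS=0
  ✗ PAGE_NOT_PRESENT  [2 reads]

Entries read for #1: 2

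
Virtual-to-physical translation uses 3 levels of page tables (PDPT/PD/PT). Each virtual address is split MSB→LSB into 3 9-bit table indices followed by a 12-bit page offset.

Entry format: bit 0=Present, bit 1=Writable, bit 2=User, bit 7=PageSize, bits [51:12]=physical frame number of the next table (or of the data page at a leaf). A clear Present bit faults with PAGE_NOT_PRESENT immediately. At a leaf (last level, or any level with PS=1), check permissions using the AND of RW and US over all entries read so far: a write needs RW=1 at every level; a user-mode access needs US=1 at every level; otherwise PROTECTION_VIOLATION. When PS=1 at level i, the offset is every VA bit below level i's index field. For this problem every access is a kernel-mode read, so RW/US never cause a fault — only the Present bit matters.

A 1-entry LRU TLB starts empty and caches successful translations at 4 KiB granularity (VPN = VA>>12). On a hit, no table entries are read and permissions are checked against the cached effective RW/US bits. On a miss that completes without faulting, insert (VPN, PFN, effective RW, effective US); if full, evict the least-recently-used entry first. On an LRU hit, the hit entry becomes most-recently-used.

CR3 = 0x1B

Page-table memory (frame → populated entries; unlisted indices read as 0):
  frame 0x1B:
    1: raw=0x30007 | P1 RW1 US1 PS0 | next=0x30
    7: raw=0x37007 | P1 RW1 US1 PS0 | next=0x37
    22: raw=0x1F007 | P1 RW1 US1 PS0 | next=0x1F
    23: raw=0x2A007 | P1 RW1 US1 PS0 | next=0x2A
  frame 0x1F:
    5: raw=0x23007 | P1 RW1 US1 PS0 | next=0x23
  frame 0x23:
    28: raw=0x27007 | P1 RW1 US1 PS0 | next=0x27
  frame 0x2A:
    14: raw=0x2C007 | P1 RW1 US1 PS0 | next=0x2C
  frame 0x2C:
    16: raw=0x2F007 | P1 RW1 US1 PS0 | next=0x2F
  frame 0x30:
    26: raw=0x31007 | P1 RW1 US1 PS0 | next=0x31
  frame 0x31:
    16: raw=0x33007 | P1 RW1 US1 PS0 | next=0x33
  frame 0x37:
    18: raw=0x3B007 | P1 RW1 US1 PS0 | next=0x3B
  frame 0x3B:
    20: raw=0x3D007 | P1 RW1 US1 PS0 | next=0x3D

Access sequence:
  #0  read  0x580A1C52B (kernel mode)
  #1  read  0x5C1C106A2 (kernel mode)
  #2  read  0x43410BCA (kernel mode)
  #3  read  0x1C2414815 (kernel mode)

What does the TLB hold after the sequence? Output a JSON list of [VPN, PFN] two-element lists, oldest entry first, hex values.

Trace:
#0 VA=0x580A1C52B (r,kernel):
  [0] read 0x1B idx=22: raw=0x1F007 flags P=1 W=1 U=1 S=0
  [1] read 0x1F idx=5: raw=0x23007 flags P=1 W=1 U=1 S=0
  [2] read 0x23 idx=28: raw=0x27007 flags P=1 W=1 U=1 S=0
  ✓ 0x2752B  — 3 lookups
#1 VA=0x5C1C106A2 (r,kernel):
  [0] read 0x1B idx=23: raw=0x2A007 flags P=1 W=1 U=1 S=0
  [1] read 0x2A idx=14: raw=0x2C007 flags P=1 W=1 U=1 S=0
  [2] read 0x2C idx=16: raw=0x2F007 flags P=1 W=1 U=1 S=0
  ✓ 0x2F6A2  — 3 lookups
#2 VA=0x43410BCA (r,kernel):
  [0] read 0x1B idx=1: raw=0x30007 flags P=1 W=1 U=1 S=0
  [1] read 0x30 idx=26: raw=0x31007 flags P=1 W=1 U=1 S=0
  [2] read 0x31 idx=16: raw=0x33007 flags P=1 W=1 U=1 S=0
  ✓ 0x33BCA  — 3 lookups
#3 VA=0x1C2414815 (r,kernel):
  [0] read 0x1B idx=7: raw=0x37007 flags P=1 W=1 U=1 S=0
  [1] read 0x37 idx=18: raw=0x3B007 flags P=1 W=1 U=1 S=0
  [2] read 0x3B idx=20: raw=0x3D007 flags P=1 W=1 U=1 S=0
  ✓ 0x3D815  — 3 lookups

TLB: [["0x1C2414", "0x3D"]]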